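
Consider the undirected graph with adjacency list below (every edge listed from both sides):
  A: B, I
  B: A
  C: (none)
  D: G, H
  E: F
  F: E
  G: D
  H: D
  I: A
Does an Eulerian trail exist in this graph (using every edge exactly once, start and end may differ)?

No

Degrees: A:2, B:1, C:0, D:2, E:1, F:1, G:1, H:1, I:1
Odd-degree vertices: B, E, F, G, H, I (6 total).
An Eulerian trail requires 0 or 2 odd-degree vertices; here there are 6.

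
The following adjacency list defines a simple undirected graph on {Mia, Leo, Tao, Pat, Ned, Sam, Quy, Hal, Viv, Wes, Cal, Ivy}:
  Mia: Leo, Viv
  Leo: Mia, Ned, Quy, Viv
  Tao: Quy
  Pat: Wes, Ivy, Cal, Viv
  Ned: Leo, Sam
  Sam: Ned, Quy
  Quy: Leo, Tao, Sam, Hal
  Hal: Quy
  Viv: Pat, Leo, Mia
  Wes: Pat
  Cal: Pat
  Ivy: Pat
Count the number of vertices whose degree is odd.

Degrees: Mia:2, Leo:4, Tao:1, Pat:4, Ned:2, Sam:2, Quy:4, Hal:1, Viv:3, Wes:1, Cal:1, Ivy:1
Odd-degree vertices: Tao, Hal, Viv, Wes, Cal, Ivy.

6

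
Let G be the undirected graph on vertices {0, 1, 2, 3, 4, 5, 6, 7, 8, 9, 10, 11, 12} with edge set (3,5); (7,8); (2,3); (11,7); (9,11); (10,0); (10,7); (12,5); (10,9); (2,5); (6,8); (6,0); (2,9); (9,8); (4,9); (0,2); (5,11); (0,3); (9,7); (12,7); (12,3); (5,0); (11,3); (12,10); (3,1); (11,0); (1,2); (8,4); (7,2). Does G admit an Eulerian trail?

Yes

Degrees: 0:6, 1:2, 2:6, 3:6, 4:2, 5:5, 6:2, 7:6, 8:4, 9:6, 10:4, 11:5, 12:4
Odd-degree vertices: 5, 11 (2 total).
The non-isolated vertices are connected and exactly 2 have odd degree, so an Eulerian trail exists (from 5 to 11).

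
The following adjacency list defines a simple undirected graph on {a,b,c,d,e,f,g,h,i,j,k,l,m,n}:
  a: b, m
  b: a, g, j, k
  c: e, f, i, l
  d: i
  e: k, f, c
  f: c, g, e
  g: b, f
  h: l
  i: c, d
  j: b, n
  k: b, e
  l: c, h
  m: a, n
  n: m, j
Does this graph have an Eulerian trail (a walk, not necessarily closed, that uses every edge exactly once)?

No

Degrees: a:2, b:4, c:4, d:1, e:3, f:3, g:2, h:1, i:2, j:2, k:2, l:2, m:2, n:2
Odd-degree vertices: d, e, f, h (4 total).
An Eulerian trail requires 0 or 2 odd-degree vertices; here there are 4.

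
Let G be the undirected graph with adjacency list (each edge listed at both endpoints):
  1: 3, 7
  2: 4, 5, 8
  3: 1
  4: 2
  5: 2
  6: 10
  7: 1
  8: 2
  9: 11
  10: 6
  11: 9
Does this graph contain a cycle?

No

The graph has 11 vertices, 7 edges, and 4 connected components.
A forest on 11 vertices with 4 components has exactly 7 edges, which matches — so no cycle.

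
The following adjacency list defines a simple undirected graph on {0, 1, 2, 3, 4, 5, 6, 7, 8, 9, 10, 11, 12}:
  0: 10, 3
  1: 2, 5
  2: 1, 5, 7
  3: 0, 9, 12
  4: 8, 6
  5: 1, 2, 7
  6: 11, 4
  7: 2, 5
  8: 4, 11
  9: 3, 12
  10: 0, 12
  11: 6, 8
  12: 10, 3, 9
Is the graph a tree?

No

|V| = 13, |E| = 15.
It splits into 3 components, so it cannot be a tree.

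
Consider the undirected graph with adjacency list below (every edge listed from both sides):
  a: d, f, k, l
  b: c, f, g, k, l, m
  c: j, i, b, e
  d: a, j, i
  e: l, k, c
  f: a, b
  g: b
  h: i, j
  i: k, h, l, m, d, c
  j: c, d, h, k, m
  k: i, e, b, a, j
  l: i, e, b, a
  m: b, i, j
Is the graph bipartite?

Yes

Color {c, d, f, g, h, k, l, m} black and {a, b, e, i, j} white. No edge joins two same-colored vertices, so the graph is bipartite.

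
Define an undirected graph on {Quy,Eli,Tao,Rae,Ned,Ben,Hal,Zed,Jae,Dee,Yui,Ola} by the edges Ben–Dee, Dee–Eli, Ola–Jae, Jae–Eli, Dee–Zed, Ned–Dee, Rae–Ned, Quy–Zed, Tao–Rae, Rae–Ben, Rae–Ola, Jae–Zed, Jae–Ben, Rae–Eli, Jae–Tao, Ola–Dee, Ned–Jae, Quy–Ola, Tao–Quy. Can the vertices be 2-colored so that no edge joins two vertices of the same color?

A valid 2-coloring puts {Eli, Tao, Ned, Ben, Hal, Zed, Yui, Ola} on one side and {Quy, Rae, Jae, Dee} on the other; every edge crosses between the two sides.

Yes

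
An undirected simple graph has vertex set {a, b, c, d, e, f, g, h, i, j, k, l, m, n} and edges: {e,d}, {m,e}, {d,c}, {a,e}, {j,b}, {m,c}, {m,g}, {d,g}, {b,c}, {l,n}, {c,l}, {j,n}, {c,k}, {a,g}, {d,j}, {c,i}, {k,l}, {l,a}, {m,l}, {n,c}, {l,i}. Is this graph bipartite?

The cycle l-c-n-l has length 3, which is odd, so the graph is not bipartite.

No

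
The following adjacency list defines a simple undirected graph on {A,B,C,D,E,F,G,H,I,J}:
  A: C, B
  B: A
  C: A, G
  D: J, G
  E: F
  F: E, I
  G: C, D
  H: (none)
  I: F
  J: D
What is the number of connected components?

Component: {H}
Component: {E, F, I}
Component: {A, B, C, D, G, J}

3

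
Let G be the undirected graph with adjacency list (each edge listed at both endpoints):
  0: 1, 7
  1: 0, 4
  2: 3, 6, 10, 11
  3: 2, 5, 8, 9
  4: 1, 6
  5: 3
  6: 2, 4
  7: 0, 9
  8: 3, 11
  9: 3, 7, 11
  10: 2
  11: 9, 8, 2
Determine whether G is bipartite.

Partition the vertices as {1, 3, 6, 7, 10, 11} vs {0, 2, 4, 5, 8, 9}. Each listed edge has one endpoint in each part, so the graph is bipartite.

Yes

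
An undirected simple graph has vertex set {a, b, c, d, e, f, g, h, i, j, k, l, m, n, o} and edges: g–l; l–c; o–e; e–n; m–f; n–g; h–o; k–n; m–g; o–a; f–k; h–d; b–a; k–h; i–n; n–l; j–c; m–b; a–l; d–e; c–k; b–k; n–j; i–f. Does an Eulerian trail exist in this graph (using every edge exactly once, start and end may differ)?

No

Degrees: a:3, b:3, c:3, d:2, e:3, f:3, g:3, h:3, i:2, j:2, k:5, l:4, m:3, n:6, o:3
Odd-degree vertices: a, b, c, e, f, g, h, k, m, o (10 total).
An Eulerian trail requires 0 or 2 odd-degree vertices; here there are 10.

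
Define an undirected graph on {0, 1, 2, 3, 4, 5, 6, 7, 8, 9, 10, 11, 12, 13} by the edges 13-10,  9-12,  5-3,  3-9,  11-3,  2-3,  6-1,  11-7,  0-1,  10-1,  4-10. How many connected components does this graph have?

3

Component: {8}
Component: {0, 1, 4, 6, 10, 13}
Component: {2, 3, 5, 7, 9, 11, 12}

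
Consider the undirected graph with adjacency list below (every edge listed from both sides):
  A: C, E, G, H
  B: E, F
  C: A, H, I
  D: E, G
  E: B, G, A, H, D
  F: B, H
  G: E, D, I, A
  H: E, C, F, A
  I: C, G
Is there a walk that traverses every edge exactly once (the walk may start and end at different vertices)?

Degrees: A:4, B:2, C:3, D:2, E:5, F:2, G:4, H:4, I:2
Odd-degree vertices: C, E (2 total).
With 2 odd-degree vertices and all edges in one connected piece, an Eulerian trail exists (from C to E).

Yes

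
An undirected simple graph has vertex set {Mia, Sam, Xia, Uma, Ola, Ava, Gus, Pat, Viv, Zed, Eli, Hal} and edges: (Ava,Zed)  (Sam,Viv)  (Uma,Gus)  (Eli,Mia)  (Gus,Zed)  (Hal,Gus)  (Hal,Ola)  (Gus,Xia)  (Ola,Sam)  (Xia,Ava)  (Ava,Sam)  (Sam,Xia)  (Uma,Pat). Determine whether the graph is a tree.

|V| = 12, |E| = 13.
It is not connected, so it is not a tree.

No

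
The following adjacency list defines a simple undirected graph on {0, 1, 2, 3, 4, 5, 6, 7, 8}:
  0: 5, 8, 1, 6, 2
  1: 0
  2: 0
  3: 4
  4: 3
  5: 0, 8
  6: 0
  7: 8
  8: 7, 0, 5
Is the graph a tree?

No

The graph has 9 vertices and 8 edges.
It splits into 2 components, so it cannot be a tree.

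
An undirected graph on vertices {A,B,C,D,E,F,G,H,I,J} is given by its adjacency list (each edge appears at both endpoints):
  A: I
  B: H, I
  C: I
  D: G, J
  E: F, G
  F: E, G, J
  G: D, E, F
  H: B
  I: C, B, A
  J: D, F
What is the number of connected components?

Component: {A, B, C, H, I}
Component: {D, E, F, G, J}

2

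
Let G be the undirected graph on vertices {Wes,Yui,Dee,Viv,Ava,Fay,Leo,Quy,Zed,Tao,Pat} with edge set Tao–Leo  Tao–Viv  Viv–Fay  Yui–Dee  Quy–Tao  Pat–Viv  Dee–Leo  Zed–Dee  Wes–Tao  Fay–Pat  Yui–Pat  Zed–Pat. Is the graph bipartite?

The cycle Viv-Fay-Pat-Viv has length 3, which is odd, so the graph is not bipartite.

No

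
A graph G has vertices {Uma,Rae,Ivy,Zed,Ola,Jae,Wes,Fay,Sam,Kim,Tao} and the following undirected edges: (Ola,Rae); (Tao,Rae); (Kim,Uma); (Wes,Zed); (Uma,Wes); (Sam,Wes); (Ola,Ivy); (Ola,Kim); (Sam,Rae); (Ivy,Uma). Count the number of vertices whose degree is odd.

Degrees: Uma:3, Rae:3, Ivy:2, Zed:1, Ola:3, Jae:0, Wes:3, Fay:0, Sam:2, Kim:2, Tao:1
Odd-degree vertices: Uma, Rae, Zed, Ola, Wes, Tao.

6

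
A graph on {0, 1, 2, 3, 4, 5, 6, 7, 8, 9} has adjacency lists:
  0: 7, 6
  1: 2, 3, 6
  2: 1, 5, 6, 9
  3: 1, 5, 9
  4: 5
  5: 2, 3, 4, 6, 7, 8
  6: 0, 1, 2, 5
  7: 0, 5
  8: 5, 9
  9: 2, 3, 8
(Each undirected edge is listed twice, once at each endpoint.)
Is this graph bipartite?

The cycle 2-6-5-2 has length 3, which is odd, so the graph is not bipartite.

No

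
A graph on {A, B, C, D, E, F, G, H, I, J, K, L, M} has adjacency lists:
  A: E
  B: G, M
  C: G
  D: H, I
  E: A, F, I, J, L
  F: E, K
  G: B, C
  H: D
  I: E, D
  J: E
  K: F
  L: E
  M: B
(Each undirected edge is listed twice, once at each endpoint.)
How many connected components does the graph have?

2

Component: {B, C, G, M}
Component: {A, D, E, F, H, I, J, K, L}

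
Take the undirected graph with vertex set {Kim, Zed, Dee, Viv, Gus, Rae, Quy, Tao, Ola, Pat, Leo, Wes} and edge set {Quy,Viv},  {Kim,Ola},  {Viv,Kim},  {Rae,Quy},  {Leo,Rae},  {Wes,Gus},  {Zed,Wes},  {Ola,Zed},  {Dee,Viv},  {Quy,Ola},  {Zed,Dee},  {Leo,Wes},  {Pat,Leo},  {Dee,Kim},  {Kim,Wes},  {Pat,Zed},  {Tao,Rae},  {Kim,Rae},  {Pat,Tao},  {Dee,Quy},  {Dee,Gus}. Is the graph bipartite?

The cycle Viv-Dee-Quy-Viv has length 3, which is odd, so the graph is not bipartite.

No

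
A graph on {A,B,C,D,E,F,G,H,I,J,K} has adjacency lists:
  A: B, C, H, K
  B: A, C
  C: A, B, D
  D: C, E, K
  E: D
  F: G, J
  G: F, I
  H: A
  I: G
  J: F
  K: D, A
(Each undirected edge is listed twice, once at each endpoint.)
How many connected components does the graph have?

2

Component: {F, G, I, J}
Component: {A, B, C, D, E, H, K}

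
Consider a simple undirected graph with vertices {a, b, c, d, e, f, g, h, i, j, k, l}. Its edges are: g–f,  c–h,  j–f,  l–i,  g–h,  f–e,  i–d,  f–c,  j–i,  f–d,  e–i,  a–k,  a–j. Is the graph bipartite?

A valid 2-coloring puts {b, c, d, e, g, j, k, l} on one side and {a, f, h, i} on the other; every edge crosses between the two sides.

Yes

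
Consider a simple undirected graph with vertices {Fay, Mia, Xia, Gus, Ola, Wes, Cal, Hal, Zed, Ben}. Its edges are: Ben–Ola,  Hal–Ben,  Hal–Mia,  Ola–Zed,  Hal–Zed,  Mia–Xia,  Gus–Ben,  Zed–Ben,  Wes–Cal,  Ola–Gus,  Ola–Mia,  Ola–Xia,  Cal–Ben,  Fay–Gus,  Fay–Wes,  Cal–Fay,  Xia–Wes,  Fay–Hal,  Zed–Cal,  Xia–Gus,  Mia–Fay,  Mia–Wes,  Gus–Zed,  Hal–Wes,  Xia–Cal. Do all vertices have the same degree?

Yes

Degrees: Fay:5, Mia:5, Xia:5, Gus:5, Ola:5, Wes:5, Cal:5, Hal:5, Zed:5, Ben:5
All degrees equal 5; the graph is regular.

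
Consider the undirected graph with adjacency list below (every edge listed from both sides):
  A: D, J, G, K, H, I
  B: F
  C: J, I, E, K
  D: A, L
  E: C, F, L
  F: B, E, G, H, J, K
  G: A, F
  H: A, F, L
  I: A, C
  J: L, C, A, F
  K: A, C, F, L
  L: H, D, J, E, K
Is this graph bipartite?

Yes

Partition the vertices as {B, D, E, G, H, I, J, K} vs {A, C, F, L}. Each listed edge has one endpoint in each part, so the graph is bipartite.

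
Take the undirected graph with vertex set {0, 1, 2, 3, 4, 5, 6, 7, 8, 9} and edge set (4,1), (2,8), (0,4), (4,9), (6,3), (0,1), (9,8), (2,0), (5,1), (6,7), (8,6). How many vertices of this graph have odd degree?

8

Degrees: 0:3, 1:3, 2:2, 3:1, 4:3, 5:1, 6:3, 7:1, 8:3, 9:2
Odd-degree vertices: 0, 1, 3, 4, 5, 6, 7, 8.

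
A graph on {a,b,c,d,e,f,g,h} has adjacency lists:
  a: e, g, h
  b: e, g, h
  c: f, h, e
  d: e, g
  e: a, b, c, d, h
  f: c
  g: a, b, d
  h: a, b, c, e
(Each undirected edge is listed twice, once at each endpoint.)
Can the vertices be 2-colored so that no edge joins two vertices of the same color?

No

The cycle c-e-h-c has length 3, which is odd, so the graph is not bipartite.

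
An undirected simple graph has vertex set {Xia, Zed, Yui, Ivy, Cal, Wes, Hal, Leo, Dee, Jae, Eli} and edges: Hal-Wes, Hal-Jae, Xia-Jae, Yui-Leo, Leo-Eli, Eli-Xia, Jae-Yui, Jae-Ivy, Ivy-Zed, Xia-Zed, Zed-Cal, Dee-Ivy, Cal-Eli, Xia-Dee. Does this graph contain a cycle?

The graph has 11 vertices, 14 edges, and 1 connected component.
One cycle is Xia-Jae-Ivy-Dee-Xia.

Yes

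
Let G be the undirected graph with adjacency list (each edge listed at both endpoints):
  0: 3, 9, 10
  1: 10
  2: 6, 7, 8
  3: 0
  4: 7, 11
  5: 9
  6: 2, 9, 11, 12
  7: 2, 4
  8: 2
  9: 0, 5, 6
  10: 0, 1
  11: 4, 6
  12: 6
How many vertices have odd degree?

8

Degrees: 0:3, 1:1, 2:3, 3:1, 4:2, 5:1, 6:4, 7:2, 8:1, 9:3, 10:2, 11:2, 12:1
Odd-degree vertices: 0, 1, 2, 3, 5, 8, 9, 12.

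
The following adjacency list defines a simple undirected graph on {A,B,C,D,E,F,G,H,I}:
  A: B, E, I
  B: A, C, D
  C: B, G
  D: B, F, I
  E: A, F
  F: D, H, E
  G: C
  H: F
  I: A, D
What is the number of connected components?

1

Component: {A, B, C, D, E, F, G, H, I}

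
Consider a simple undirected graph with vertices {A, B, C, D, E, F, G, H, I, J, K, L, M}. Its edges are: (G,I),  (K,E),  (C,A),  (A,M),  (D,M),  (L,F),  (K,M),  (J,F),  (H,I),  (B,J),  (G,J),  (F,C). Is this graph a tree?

The graph has 13 vertices and 12 edges.
It is connected with exactly 12 edges, hence acyclic — it is a tree.

Yes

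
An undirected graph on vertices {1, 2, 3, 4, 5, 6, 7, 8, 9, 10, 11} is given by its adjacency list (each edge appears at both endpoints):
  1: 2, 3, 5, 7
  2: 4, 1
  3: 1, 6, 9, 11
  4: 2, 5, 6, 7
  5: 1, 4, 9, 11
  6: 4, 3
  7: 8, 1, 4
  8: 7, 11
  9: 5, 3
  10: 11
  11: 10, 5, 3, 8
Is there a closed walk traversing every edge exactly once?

No

Degrees: 1:4, 2:2, 3:4, 4:4, 5:4, 6:2, 7:3, 8:2, 9:2, 10:1, 11:4
Vertices with odd degree: 7, 10. An Eulerian circuit requires all degrees even.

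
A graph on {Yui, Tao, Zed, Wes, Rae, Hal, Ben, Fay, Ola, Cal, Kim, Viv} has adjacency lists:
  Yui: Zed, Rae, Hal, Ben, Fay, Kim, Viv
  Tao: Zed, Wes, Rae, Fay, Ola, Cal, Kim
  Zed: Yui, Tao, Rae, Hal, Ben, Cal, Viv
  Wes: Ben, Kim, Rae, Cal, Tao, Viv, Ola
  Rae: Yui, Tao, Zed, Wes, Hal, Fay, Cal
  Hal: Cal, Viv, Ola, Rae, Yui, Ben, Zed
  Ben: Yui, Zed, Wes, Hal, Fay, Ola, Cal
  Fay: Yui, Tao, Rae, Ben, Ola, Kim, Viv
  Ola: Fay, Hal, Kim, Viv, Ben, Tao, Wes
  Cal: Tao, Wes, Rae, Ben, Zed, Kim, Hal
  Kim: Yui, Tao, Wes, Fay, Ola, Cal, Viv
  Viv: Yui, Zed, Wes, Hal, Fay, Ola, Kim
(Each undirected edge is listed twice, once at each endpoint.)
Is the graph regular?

Yes

Degrees: Yui:7, Tao:7, Zed:7, Wes:7, Rae:7, Hal:7, Ben:7, Fay:7, Ola:7, Cal:7, Kim:7, Viv:7
Every vertex has degree 7, so the graph is 7-regular.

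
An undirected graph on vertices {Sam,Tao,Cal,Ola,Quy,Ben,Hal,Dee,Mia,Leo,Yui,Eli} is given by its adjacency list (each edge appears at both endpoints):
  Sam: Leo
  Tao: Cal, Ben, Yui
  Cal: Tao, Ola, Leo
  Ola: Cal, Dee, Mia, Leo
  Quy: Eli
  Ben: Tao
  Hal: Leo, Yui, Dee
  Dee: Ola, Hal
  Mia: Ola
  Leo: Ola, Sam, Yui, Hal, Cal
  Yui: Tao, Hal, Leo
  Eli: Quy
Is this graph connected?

Component: {Quy, Eli}
Component: {Sam, Tao, Cal, Ola, Ben, Hal, Dee, Mia, Leo, Yui}
There are 2 separate components, so the graph is not connected.

No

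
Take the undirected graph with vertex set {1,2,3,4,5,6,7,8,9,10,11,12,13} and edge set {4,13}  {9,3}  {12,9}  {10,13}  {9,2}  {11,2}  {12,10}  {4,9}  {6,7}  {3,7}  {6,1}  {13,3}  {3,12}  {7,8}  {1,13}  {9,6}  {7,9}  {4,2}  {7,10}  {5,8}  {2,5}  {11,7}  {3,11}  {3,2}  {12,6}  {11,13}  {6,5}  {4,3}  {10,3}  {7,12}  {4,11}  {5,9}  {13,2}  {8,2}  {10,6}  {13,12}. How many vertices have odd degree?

8

Degrees: 1:2, 2:7, 3:8, 4:5, 5:4, 6:6, 7:7, 8:3, 9:7, 10:5, 11:5, 12:6, 13:7
Odd-degree vertices: 2, 4, 7, 8, 9, 10, 11, 13.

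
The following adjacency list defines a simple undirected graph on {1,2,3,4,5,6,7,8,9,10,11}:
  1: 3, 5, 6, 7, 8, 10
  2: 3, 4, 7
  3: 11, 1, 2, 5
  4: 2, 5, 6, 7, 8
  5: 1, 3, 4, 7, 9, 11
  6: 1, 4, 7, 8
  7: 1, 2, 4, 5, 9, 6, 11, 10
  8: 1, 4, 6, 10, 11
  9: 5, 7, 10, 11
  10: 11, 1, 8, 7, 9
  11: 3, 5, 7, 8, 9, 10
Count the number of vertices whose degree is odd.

Degrees: 1:6, 2:3, 3:4, 4:5, 5:6, 6:4, 7:8, 8:5, 9:4, 10:5, 11:6
Odd-degree vertices: 2, 4, 8, 10.

4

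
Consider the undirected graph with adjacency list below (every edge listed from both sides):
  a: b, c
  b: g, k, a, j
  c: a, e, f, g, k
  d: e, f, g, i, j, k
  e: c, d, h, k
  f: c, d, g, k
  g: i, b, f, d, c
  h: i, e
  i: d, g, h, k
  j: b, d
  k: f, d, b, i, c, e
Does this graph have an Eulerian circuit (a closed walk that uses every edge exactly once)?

No

Degrees: a:2, b:4, c:5, d:6, e:4, f:4, g:5, h:2, i:4, j:2, k:6
c, g have odd degree; an Eulerian circuit needs every degree to be even, so none exists.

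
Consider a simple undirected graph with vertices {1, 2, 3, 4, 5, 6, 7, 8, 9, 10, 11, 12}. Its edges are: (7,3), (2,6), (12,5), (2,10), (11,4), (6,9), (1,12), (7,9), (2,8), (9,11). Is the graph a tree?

No

The graph has 12 vertices and 10 edges.
It is not connected, so it is not a tree.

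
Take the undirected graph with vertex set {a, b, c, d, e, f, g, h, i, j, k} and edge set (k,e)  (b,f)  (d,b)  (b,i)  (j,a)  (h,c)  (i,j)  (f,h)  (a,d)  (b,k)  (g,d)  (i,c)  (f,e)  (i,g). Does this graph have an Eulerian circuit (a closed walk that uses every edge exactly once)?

Degrees: a:2, b:4, c:2, d:3, e:2, f:3, g:2, h:2, i:4, j:2, k:2
d, f have odd degree; an Eulerian circuit needs every degree to be even, so none exists.

No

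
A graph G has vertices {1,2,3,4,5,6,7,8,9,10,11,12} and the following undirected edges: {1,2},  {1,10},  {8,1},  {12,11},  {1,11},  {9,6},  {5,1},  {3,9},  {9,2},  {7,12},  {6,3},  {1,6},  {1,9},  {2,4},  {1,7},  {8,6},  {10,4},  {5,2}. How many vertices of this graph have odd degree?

Degrees: 1:8, 2:4, 3:2, 4:2, 5:2, 6:4, 7:2, 8:2, 9:4, 10:2, 11:2, 12:2
Odd-degree vertices: none.

0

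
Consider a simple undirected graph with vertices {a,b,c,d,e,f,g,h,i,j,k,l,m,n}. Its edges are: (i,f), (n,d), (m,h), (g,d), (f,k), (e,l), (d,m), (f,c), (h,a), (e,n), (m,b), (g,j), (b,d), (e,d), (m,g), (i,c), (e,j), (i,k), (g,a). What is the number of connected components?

Component: {c, f, i, k}
Component: {a, b, d, e, g, h, j, l, m, n}

2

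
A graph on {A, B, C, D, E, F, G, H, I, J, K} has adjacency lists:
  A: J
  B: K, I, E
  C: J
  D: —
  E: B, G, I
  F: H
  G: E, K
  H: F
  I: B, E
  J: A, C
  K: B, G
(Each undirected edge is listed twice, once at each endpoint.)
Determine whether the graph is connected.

Component: {D}
Component: {F, H}
Component: {A, C, J}
Component: {B, E, G, I, K}
No edge joins these 4 groups, so the graph is disconnected.

No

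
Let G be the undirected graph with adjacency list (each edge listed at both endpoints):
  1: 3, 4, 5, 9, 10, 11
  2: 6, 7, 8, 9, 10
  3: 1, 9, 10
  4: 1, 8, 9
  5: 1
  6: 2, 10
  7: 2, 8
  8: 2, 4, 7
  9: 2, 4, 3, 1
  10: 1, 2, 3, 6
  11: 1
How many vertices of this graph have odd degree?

Degrees: 1:6, 2:5, 3:3, 4:3, 5:1, 6:2, 7:2, 8:3, 9:4, 10:4, 11:1
Odd-degree vertices: 2, 3, 4, 5, 8, 11.

6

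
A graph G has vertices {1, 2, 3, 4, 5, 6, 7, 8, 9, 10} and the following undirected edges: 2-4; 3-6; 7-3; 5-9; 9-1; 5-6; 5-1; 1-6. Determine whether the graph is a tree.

|V| = 10, |E| = 8.
It is not connected, so it is not a tree.

No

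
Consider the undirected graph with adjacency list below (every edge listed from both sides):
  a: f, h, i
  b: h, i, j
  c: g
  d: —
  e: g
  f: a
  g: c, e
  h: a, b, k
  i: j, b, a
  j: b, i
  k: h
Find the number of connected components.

3

Component: {d}
Component: {c, e, g}
Component: {a, b, f, h, i, j, k}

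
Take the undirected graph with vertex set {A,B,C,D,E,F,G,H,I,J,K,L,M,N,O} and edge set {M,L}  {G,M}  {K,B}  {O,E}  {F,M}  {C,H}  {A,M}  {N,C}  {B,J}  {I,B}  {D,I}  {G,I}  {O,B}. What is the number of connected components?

2

Component: {C, H, N}
Component: {A, B, D, E, F, G, I, J, K, L, M, O}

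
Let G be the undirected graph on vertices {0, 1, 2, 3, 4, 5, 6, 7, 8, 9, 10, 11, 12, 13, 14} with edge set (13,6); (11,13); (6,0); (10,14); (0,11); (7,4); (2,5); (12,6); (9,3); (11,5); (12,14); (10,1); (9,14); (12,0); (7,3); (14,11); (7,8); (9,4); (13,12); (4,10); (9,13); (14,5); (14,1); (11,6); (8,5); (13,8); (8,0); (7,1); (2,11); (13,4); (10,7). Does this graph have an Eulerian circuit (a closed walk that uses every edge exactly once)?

No

Degrees: 0:4, 1:3, 2:2, 3:2, 4:4, 5:4, 6:4, 7:5, 8:4, 9:4, 10:4, 11:6, 12:4, 13:6, 14:6
1, 7 have odd degree; an Eulerian circuit needs every degree to be even, so none exists.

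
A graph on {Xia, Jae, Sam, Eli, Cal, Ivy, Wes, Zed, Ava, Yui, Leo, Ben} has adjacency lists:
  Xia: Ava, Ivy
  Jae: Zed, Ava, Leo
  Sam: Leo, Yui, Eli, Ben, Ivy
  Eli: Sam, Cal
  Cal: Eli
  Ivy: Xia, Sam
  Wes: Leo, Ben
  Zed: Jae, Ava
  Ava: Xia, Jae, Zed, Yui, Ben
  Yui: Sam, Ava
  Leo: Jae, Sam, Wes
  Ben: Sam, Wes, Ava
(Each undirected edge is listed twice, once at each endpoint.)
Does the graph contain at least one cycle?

Yes

The graph has 12 vertices, 16 edges, and 1 connected component.
One cycle is Sam-Leo-Wes-Ben-Ava-Yui-Sam.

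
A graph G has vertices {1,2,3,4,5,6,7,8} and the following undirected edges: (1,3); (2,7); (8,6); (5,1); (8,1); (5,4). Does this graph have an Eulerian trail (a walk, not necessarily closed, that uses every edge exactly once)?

No

Degrees: 1:3, 2:1, 3:1, 4:1, 5:2, 6:1, 7:1, 8:2
Odd-degree vertices: 1, 2, 3, 4, 6, 7 (6 total).
With 6 odd-degree vertices (more than two), no single trail can use every edge.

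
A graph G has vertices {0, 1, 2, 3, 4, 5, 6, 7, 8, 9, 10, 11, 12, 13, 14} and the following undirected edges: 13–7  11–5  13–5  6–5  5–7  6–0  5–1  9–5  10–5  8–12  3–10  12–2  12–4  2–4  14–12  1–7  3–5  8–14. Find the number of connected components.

Component: {2, 4, 8, 12, 14}
Component: {0, 1, 3, 5, 6, 7, 9, 10, 11, 13}

2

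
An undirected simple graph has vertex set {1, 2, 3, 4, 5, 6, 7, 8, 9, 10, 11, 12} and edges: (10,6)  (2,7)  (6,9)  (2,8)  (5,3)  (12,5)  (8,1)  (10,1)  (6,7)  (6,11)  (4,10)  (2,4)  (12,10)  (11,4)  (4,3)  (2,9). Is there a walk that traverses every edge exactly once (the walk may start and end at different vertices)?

Yes

Degrees: 1:2, 2:4, 3:2, 4:4, 5:2, 6:4, 7:2, 8:2, 9:2, 10:4, 11:2, 12:2
Odd-degree vertices: none (0 total).
The non-isolated vertices are connected and exactly 0 have odd degree, so an Eulerian trail exists.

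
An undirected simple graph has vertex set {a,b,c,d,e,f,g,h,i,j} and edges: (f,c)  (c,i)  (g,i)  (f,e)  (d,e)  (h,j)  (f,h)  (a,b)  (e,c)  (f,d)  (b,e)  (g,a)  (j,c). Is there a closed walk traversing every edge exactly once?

Yes

Degrees: a:2, b:2, c:4, d:2, e:4, f:4, g:2, h:2, i:2, j:2
All degrees are even and the non-isolated vertices are connected — an Eulerian circuit exists.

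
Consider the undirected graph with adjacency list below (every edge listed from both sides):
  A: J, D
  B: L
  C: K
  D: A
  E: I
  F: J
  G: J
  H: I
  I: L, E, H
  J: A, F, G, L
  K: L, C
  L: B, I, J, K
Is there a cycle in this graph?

The graph has 12 vertices, 11 edges, and 1 connected component.
Since 11 = 12 - 1, the graph is a forest and contains no cycle.

No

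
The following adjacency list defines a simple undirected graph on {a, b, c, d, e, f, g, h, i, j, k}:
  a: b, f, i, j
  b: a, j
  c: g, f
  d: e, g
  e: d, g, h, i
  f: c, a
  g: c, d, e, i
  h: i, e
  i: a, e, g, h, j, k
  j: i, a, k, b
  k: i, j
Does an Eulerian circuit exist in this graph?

Degrees: a:4, b:2, c:2, d:2, e:4, f:2, g:4, h:2, i:6, j:4, k:2
Every vertex has even degree and the edges form a single connected piece, so an Eulerian circuit exists.

Yes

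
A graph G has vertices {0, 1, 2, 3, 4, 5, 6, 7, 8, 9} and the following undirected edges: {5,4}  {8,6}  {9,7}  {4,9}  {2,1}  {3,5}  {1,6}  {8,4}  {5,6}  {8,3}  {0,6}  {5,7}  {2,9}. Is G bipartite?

Yes

Partition the vertices as {2, 3, 4, 6, 7} vs {0, 1, 5, 8, 9}. Each listed edge has one endpoint in each part, so the graph is bipartite.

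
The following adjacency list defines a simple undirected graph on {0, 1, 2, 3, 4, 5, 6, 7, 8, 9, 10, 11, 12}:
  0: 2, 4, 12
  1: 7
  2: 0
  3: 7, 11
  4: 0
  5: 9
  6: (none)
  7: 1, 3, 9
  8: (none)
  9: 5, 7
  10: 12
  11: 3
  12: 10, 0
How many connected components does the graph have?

4

Component: {6}
Component: {8}
Component: {0, 2, 4, 10, 12}
Component: {1, 3, 5, 7, 9, 11}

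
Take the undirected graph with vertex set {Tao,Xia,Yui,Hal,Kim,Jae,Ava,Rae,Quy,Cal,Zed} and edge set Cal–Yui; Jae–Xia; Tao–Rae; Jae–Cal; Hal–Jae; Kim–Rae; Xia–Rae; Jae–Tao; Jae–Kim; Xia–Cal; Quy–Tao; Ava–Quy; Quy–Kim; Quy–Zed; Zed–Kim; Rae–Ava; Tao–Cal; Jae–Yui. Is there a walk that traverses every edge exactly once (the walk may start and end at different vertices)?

Yes

Degrees: Tao:4, Xia:3, Yui:2, Hal:1, Kim:4, Jae:6, Ava:2, Rae:4, Quy:4, Cal:4, Zed:2
Odd-degree vertices: Xia, Hal (2 total).
The non-isolated vertices are connected and exactly 2 have odd degree, so an Eulerian trail exists (from Xia to Hal).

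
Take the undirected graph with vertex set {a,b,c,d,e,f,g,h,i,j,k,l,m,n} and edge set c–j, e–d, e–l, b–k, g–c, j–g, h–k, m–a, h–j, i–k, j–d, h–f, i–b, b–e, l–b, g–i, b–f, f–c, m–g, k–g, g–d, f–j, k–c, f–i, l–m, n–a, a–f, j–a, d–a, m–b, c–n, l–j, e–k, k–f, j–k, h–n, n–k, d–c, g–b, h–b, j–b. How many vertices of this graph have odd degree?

8

Degrees: a:5, b:9, c:6, d:5, e:4, f:7, g:7, h:5, i:4, j:9, k:9, l:4, m:4, n:4
Odd-degree vertices: a, b, d, f, g, h, j, k.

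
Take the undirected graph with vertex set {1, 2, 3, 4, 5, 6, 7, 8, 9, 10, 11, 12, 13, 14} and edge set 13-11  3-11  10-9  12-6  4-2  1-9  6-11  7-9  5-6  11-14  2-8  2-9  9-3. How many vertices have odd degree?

12

Degrees: 1:1, 2:3, 3:2, 4:1, 5:1, 6:3, 7:1, 8:1, 9:5, 10:1, 11:4, 12:1, 13:1, 14:1
Odd-degree vertices: 1, 2, 4, 5, 6, 7, 8, 9, 10, 12, 13, 14.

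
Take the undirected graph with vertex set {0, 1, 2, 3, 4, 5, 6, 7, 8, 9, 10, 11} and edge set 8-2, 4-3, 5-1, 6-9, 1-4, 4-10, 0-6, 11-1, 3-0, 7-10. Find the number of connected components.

Component: {2, 8}
Component: {0, 1, 3, 4, 5, 6, 7, 9, 10, 11}

2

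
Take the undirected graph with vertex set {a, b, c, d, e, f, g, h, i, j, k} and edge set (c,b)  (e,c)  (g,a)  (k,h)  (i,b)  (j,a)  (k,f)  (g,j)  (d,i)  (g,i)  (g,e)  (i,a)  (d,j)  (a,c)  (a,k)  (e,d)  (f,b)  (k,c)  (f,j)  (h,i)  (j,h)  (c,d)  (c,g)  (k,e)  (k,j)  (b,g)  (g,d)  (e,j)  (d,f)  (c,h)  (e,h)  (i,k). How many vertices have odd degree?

6

Degrees: a:5, b:4, c:7, d:6, e:6, f:4, g:7, h:5, i:6, j:7, k:7
Odd-degree vertices: a, c, g, h, j, k.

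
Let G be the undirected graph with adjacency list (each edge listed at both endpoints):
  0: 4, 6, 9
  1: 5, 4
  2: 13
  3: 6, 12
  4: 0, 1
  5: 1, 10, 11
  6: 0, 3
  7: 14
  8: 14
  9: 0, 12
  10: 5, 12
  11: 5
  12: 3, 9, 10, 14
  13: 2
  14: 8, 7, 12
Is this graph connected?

No

Component: {2, 13}
Component: {0, 1, 3, 4, 5, 6, 7, 8, 9, 10, 11, 12, 14}
No edge joins these 2 groups, so the graph is disconnected.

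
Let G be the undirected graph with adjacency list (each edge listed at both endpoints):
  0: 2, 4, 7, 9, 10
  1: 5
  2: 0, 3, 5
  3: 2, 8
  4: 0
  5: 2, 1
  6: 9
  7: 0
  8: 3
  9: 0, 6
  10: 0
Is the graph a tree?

Yes

|V| = 11, |E| = 10.
It is connected with exactly 10 edges, hence acyclic — it is a tree.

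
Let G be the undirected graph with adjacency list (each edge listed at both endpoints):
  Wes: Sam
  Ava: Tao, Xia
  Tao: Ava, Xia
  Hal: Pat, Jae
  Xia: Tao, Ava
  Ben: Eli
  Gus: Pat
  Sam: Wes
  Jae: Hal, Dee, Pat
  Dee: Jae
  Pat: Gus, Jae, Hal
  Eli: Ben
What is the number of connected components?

Component: {Wes, Sam}
Component: {Ben, Eli}
Component: {Ava, Tao, Xia}
Component: {Hal, Gus, Jae, Dee, Pat}

4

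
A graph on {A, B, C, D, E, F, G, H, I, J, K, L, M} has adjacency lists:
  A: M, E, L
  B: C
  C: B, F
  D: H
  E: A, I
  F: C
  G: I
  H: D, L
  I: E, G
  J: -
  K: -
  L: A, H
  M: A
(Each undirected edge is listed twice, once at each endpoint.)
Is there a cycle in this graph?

The graph has 13 vertices, 9 edges, and 4 connected components.
Since 9 = 13 - 4, the graph is a forest and contains no cycle.

No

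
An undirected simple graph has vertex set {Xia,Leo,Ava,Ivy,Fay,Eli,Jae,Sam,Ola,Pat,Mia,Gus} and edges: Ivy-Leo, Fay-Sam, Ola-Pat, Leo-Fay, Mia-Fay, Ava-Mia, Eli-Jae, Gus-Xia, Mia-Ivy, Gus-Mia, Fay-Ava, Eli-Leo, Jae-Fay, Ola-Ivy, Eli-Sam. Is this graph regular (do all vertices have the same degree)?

Degrees: Xia:1, Leo:3, Ava:2, Ivy:3, Fay:5, Eli:3, Jae:2, Sam:2, Ola:2, Pat:1, Mia:4, Gus:2
Vertex Xia has degree 1 while Fay has degree 5, so the graph is not regular.

No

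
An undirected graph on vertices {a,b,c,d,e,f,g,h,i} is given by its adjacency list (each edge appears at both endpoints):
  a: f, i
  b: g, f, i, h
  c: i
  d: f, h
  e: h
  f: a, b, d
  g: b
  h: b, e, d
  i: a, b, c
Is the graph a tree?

No

The graph has 9 vertices and 10 edges.
Connected but with 10 > 8 edges, so it has a cycle and is not a tree.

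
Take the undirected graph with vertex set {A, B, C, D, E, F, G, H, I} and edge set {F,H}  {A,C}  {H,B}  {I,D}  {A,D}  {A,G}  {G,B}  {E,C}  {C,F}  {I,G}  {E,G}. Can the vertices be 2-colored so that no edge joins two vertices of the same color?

Yes

Partition the vertices as {C, D, G, H} vs {A, B, E, F, I}. Each listed edge has one endpoint in each part, so the graph is bipartite.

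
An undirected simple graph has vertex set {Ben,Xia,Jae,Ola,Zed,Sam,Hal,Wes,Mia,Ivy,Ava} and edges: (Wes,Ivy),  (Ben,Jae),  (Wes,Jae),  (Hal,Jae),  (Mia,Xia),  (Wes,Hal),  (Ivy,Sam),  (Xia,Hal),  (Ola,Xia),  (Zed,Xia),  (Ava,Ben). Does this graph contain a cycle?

Yes

|V| = 11, |E| = 11, number of components = 1.
Since 11 > 11 - 1, a cycle must exist; for instance Jae-Wes-Hal-Jae.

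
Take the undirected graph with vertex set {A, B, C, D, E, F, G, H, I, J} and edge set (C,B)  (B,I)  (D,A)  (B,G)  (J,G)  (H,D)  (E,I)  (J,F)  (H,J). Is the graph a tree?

The graph has 10 vertices and 9 edges.
It is connected with exactly 9 edges, hence acyclic — it is a tree.

Yes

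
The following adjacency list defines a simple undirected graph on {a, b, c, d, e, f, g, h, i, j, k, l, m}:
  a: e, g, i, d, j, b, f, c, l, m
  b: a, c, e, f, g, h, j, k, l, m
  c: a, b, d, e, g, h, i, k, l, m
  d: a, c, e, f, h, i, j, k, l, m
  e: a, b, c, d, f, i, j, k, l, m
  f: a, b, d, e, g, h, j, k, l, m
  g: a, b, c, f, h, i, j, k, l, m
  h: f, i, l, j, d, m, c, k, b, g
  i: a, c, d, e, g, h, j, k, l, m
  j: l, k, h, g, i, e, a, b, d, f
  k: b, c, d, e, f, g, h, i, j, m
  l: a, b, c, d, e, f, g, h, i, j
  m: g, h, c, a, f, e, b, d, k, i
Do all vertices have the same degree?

Yes

Degrees: a:10, b:10, c:10, d:10, e:10, f:10, g:10, h:10, i:10, j:10, k:10, l:10, m:10
All degrees equal 10; the graph is regular.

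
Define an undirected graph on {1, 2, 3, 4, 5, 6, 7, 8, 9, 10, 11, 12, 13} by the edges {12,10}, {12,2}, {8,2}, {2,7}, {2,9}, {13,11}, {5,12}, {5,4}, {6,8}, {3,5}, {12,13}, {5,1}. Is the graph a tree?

|V| = 13, |E| = 12.
It is connected with exactly 12 edges, hence acyclic — it is a tree.

Yes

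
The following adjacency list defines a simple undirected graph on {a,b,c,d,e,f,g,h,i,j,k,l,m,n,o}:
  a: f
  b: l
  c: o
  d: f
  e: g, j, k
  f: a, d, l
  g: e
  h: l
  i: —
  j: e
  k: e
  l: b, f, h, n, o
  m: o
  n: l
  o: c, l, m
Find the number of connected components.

3

Component: {i}
Component: {e, g, j, k}
Component: {a, b, c, d, f, h, l, m, n, o}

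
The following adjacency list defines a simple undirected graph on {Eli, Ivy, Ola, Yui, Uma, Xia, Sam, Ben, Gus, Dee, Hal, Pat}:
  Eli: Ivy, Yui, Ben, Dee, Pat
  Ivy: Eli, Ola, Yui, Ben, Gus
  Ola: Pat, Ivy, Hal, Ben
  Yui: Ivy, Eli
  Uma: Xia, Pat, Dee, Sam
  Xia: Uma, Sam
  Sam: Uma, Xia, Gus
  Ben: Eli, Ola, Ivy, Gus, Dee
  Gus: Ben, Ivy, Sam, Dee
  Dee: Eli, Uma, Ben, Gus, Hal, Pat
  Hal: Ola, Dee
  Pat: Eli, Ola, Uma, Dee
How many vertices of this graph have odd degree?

4

Degrees: Eli:5, Ivy:5, Ola:4, Yui:2, Uma:4, Xia:2, Sam:3, Ben:5, Gus:4, Dee:6, Hal:2, Pat:4
Odd-degree vertices: Eli, Ivy, Sam, Ben.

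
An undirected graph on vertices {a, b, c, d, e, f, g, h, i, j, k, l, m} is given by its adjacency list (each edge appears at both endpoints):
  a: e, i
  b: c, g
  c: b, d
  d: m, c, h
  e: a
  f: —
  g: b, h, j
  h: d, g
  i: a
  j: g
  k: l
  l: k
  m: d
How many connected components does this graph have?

Component: {f}
Component: {k, l}
Component: {a, e, i}
Component: {b, c, d, g, h, j, m}

4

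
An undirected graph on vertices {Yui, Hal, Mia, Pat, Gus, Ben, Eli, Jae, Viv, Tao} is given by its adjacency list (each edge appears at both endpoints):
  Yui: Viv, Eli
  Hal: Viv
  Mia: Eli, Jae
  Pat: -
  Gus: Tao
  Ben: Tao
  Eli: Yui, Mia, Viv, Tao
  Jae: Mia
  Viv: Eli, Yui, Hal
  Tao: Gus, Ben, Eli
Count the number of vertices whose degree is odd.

6

Degrees: Yui:2, Hal:1, Mia:2, Pat:0, Gus:1, Ben:1, Eli:4, Jae:1, Viv:3, Tao:3
Odd-degree vertices: Hal, Gus, Ben, Jae, Viv, Tao.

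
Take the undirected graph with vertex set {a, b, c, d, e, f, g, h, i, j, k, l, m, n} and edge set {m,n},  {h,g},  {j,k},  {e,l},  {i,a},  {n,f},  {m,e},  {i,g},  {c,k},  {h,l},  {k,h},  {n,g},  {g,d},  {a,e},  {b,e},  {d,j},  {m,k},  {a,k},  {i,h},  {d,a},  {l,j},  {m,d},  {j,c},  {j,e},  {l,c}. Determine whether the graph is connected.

Yes

Starting from a and exploring outward reaches every vertex (a, e, i, k, d, j, b, l, m, h, g, c, n, f); the graph is connected.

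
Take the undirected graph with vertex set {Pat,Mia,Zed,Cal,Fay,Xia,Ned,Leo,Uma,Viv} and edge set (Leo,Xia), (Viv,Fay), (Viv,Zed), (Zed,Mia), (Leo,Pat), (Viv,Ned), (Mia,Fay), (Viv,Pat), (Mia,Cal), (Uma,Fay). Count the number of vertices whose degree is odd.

Degrees: Pat:2, Mia:3, Zed:2, Cal:1, Fay:3, Xia:1, Ned:1, Leo:2, Uma:1, Viv:4
Odd-degree vertices: Mia, Cal, Fay, Xia, Ned, Uma.

6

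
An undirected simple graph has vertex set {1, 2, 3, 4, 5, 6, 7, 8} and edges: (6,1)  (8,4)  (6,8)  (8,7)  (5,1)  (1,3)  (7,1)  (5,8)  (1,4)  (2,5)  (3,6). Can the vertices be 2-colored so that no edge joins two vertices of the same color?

The cycle 6-3-1-6 has length 3, which is odd, so the graph is not bipartite.

No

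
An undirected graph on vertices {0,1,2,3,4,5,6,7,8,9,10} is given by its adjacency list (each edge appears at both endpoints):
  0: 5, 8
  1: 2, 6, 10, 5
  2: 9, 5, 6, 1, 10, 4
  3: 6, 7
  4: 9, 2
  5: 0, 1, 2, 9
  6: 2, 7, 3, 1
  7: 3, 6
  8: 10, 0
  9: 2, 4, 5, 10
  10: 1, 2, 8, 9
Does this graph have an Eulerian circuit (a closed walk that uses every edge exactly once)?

Degrees: 0:2, 1:4, 2:6, 3:2, 4:2, 5:4, 6:4, 7:2, 8:2, 9:4, 10:4
Every vertex has even degree and the edges form a single connected piece, so an Eulerian circuit exists.

Yes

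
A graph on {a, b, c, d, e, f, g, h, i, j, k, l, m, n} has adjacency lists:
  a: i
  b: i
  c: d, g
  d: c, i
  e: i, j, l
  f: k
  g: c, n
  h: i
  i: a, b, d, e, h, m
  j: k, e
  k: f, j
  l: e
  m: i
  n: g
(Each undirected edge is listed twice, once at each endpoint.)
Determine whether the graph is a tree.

|V| = 14, |E| = 13.
Connected and |E| = |V| - 1, which characterizes a tree.

Yes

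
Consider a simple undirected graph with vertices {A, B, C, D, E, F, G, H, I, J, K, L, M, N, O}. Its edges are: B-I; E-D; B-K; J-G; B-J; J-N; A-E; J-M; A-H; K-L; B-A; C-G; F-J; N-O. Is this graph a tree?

|V| = 15, |E| = 14.
Connected and |E| = |V| - 1, which characterizes a tree.

Yes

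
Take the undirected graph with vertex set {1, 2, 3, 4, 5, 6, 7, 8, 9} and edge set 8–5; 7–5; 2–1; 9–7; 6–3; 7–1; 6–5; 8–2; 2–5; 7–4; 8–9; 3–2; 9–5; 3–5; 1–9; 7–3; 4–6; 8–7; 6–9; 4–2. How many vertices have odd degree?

4

Degrees: 1:3, 2:5, 3:4, 4:3, 5:6, 6:4, 7:6, 8:4, 9:5
Odd-degree vertices: 1, 2, 4, 9.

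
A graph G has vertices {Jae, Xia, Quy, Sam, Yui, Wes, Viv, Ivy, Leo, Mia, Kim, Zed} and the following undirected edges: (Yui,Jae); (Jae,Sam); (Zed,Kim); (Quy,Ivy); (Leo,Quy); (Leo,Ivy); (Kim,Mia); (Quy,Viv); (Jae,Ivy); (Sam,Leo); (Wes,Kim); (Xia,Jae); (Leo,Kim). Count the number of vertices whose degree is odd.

8

Degrees: Jae:4, Xia:1, Quy:3, Sam:2, Yui:1, Wes:1, Viv:1, Ivy:3, Leo:4, Mia:1, Kim:4, Zed:1
Odd-degree vertices: Xia, Quy, Yui, Wes, Viv, Ivy, Mia, Zed.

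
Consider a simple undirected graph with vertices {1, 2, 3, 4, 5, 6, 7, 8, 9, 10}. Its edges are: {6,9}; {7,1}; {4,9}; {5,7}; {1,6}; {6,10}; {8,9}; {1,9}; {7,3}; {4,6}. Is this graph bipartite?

No

The cycle 4-9-6-4 has length 3, which is odd, so the graph is not bipartite.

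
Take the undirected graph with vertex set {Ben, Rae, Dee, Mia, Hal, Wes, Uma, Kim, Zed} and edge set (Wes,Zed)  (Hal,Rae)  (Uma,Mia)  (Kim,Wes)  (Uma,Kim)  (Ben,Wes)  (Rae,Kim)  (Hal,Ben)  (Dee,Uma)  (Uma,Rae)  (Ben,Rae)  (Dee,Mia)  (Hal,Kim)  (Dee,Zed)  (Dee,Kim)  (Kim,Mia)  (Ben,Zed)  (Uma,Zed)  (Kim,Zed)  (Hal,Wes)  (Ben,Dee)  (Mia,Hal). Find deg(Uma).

Neighbors of Uma: Rae, Dee, Mia, Kim, Zed.

5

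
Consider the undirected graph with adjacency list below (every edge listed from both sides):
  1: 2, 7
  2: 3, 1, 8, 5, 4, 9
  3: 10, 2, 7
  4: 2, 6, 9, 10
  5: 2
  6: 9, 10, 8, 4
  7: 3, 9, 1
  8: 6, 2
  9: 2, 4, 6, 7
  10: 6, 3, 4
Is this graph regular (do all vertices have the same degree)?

No

Degrees: 1:2, 2:6, 3:3, 4:4, 5:1, 6:4, 7:3, 8:2, 9:4, 10:3
Vertex 5 has degree 1 while 2 has degree 6, so the graph is not regular.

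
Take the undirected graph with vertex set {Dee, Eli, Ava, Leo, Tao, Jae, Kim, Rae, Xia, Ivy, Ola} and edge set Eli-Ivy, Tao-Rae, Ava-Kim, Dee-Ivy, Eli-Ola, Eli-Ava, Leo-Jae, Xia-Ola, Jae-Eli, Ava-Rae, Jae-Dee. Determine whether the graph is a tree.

|V| = 11, |E| = 11.
Connected but with 11 > 10 edges, so it has a cycle and is not a tree.

No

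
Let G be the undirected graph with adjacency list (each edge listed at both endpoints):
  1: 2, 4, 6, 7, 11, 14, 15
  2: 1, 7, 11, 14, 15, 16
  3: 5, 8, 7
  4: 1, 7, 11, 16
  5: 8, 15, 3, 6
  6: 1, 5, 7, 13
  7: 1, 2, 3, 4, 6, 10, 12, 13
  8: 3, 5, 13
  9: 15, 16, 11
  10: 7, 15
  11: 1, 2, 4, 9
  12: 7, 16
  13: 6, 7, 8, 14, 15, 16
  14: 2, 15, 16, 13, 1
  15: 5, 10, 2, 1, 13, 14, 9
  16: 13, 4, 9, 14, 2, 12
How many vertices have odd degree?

6

Degrees: 1:7, 2:6, 3:3, 4:4, 5:4, 6:4, 7:8, 8:3, 9:3, 10:2, 11:4, 12:2, 13:6, 14:5, 15:7, 16:6
Odd-degree vertices: 1, 3, 8, 9, 14, 15.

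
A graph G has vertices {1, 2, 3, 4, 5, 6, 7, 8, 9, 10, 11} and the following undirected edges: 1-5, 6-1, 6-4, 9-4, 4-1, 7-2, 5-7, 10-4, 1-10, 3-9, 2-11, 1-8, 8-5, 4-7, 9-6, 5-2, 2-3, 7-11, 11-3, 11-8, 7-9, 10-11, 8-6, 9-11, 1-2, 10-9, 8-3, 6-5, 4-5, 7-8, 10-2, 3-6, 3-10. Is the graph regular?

Degrees: 1:6, 2:6, 3:6, 4:6, 5:6, 6:6, 7:6, 8:6, 9:6, 10:6, 11:6
All degrees equal 6; the graph is regular.

Yes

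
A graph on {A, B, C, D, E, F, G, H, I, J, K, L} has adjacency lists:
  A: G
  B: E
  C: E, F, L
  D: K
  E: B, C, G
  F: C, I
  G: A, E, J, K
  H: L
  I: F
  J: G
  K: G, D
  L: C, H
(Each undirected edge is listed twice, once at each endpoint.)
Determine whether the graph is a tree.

The graph has 12 vertices and 11 edges.
It is connected with exactly 11 edges, hence acyclic — it is a tree.

Yes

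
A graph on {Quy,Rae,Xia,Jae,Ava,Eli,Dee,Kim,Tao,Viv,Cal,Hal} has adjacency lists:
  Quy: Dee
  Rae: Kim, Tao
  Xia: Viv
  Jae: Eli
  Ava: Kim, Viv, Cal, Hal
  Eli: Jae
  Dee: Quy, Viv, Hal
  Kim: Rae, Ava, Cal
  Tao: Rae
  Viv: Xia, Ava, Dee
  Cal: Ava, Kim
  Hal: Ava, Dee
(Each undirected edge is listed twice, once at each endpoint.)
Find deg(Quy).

1

Neighbors of Quy: Dee.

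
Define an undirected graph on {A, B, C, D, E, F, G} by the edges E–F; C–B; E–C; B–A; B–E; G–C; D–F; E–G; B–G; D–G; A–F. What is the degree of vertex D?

2

Neighbors of D: F, G.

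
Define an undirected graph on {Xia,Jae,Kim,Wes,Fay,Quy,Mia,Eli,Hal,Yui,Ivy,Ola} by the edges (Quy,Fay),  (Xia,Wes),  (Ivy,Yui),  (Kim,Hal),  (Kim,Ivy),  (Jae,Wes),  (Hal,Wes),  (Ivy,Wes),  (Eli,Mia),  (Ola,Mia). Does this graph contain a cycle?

Yes

The graph has 12 vertices, 10 edges, and 3 connected components.
Since 10 > 12 - 3, a cycle must exist; for instance Wes-Hal-Kim-Ivy-Wes.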